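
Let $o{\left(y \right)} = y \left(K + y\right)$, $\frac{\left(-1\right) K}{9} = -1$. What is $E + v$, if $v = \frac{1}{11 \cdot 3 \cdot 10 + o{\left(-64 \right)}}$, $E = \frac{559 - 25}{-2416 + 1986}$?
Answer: $- \frac{205547}{165550} \approx -1.2416$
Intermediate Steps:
$K = 9$ ($K = \left(-9\right) \left(-1\right) = 9$)
$o{\left(y \right)} = y \left(9 + y\right)$
$E = - \frac{267}{215}$ ($E = \frac{534}{-430} = 534 \left(- \frac{1}{430}\right) = - \frac{267}{215} \approx -1.2419$)
$v = \frac{1}{3850}$ ($v = \frac{1}{11 \cdot 3 \cdot 10 - 64 \left(9 - 64\right)} = \frac{1}{33 \cdot 10 - -3520} = \frac{1}{330 + 3520} = \frac{1}{3850} \approx 0.00025974$)
$E + v = - \frac{267}{215} + \frac{1}{3850} = - \frac{205547}{165550}$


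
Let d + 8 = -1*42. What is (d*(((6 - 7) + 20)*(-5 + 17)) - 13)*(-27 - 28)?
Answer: 627715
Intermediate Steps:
d = -50 (d = -8 - 1*42 = -8 - 42 = -50)
(d*(((6 - 7) + 20)*(-5 + 17)) - 13)*(-27 - 28) = (-50*((6 - 7) + 20)*(-5 + 17) - 13)*(-27 - 28) = (-50*(-1 + 20)*12 - 13)*(-55) = (-950*12 - 13)*(-55) = (-50*228 - 13)*(-55) = (-11400 - 13)*(-55) = -11413*(-55) = 627715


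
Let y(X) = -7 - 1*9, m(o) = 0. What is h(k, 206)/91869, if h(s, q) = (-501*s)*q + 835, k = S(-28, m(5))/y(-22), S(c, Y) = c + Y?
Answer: -359551/183738 ≈ -1.9569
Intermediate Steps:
S(c, Y) = Y + c
y(X) = -16 (y(X) = -7 - 9 = -16)
k = 7/4 (k = (0 - 28)/(-16) = -28*(-1/16) = 7/4 ≈ 1.7500)
h(s, q) = 835 - 501*q*s (h(s, q) = -501*q*s + 835 = 835 - 501*q*s)
h(k, 206)/91869 = (835 - 501*206*7/4)/91869 = (835 - 361221/2)*(1/91869) = -359551/2*1/91869 = -359551/183738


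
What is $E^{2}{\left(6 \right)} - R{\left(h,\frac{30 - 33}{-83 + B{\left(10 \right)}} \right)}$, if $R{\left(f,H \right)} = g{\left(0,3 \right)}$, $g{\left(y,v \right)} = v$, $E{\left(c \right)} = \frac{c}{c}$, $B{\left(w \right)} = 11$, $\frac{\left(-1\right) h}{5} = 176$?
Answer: $-2$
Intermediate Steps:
$h = -880$ ($h = \left(-5\right) 176 = -880$)
$E{\left(c \right)} = 1$
$R{\left(f,H \right)} = 3$
$E^{2}{\left(6 \right)} - R{\left(h,\frac{30 - 33}{-83 + B{\left(10 \right)}} \right)} = 1^{2} - 3 = 1 - 3 = -2$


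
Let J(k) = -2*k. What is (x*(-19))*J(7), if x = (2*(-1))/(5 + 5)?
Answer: -266/5 ≈ -53.200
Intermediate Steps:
x = -⅕ (x = -2/10 = -2*⅒ = -⅕ ≈ -0.20000)
(x*(-19))*J(7) = (-⅕*(-19))*(-2*7) = (19/5)*(-14) = -266/5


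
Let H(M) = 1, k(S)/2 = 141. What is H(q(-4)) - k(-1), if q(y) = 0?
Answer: -281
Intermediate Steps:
k(S) = 282 (k(S) = 2*141 = 282)
H(q(-4)) - k(-1) = 1 - 1*282 = 1 - 282 = -281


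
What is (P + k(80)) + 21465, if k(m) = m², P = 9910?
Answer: 37775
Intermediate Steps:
(P + k(80)) + 21465 = (9910 + 80²) + 21465 = (9910 + 6400) + 21465 = 16310 + 21465 = 37775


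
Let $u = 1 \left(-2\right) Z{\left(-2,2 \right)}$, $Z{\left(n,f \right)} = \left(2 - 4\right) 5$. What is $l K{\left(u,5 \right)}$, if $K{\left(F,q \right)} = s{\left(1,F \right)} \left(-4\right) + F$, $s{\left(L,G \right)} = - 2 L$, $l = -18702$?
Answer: $-523656$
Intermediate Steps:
$Z{\left(n,f \right)} = -10$ ($Z{\left(n,f \right)} = \left(-2\right) 5 = -10$)
$u = 20$ ($u = 1 \left(-2\right) \left(-10\right) = \left(-2\right) \left(-10\right) = 20$)
$K{\left(F,q \right)} = 8 + F$ ($K{\left(F,q \right)} = \left(-2\right) 1 \left(-4\right) + F = \left(-2\right) \left(-4\right) + F = 8 + F$)
$l K{\left(u,5 \right)} = - 18702 \left(8 + 20\right) = \left(-18702\right) 28 = -523656$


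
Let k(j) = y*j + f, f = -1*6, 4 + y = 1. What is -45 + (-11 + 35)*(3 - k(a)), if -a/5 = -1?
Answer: 531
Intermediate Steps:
a = 5 (a = -5*(-1) = 5)
y = -3 (y = -4 + 1 = -3)
f = -6
k(j) = -6 - 3*j (k(j) = -3*j - 6 = -6 - 3*j)
-45 + (-11 + 35)*(3 - k(a)) = -45 + (-11 + 35)*(3 - (-6 - 3*5)) = -45 + 24*(3 - (-6 - 15)) = -45 + 24*(3 - 1*(-21)) = -45 + 24*(3 + 21) = -45 + 24*24 = -45 + 576 = 531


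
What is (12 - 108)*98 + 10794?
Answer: 1386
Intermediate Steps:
(12 - 108)*98 + 10794 = -96*98 + 10794 = -9408 + 10794 = 1386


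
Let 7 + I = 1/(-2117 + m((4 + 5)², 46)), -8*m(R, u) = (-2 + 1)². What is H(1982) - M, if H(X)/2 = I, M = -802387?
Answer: 13589791485/16937 ≈ 8.0237e+5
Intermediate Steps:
m(R, u) = -⅛ (m(R, u) = -(-2 + 1)²/8 = -⅛*(-1)² = -⅛*1 = -⅛)
I = -118567/16937 (I = -7 + 1/(-2117 - ⅛) = -7 + 1/(-16937/8) = -7 - 8/16937 = -118567/16937 ≈ -7.0005)
H(X) = -237134/16937 (H(X) = 2*(-118567/16937) = -237134/16937)
H(1982) - M = -237134/16937 - 1*(-802387) = -237134/16937 + 802387 = 13589791485/16937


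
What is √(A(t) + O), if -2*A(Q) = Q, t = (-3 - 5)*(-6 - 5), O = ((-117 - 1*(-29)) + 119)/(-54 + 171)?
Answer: I*√66521/39 ≈ 6.6133*I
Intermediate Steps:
O = 31/117 (O = ((-117 + 29) + 119)/117 = (-88 + 119)*(1/117) = 31*(1/117) = 31/117 ≈ 0.26496)
t = 88 (t = -8*(-11) = 88)
A(Q) = -Q/2
√(A(t) + O) = √(-½*88 + 31/117) = √(-44 + 31/117) = √(-5117/117) = I*√66521/39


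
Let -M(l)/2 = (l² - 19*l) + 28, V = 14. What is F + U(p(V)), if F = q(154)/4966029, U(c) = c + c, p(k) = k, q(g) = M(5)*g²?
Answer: 47013652/1655343 ≈ 28.401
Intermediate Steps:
M(l) = -56 - 2*l² + 38*l (M(l) = -2*((l² - 19*l) + 28) = -2*(28 + l² - 19*l) = -56 - 2*l² + 38*l)
q(g) = 84*g² (q(g) = (-56 - 2*5² + 38*5)*g² = (-56 - 2*25 + 190)*g² = (-56 - 50 + 190)*g² = 84*g²)
U(c) = 2*c
F = 664048/1655343 (F = (84*154²)/4966029 = (84*23716)*(1/4966029) = 1992144*(1/4966029) = 664048/1655343 ≈ 0.40115)
F + U(p(V)) = 664048/1655343 + 2*14 = 664048/1655343 + 28 = 47013652/1655343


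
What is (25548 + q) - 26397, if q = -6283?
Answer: -7132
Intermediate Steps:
(25548 + q) - 26397 = (25548 - 6283) - 26397 = 19265 - 26397 = -7132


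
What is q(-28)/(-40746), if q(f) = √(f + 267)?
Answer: -√239/40746 ≈ -0.00037941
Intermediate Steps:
q(f) = √(267 + f)
q(-28)/(-40746) = √(267 - 28)/(-40746) = √239*(-1/40746) = -√239/40746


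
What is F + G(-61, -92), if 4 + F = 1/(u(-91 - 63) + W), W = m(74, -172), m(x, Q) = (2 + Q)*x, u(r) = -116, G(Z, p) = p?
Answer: -1218817/12696 ≈ -96.000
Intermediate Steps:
m(x, Q) = x*(2 + Q)
W = -12580 (W = 74*(2 - 172) = 74*(-170) = -12580)
F = -50785/12696 (F = -4 + 1/(-116 - 12580) = -4 + 1/(-12696) = -4 - 1/12696 = -50785/12696 ≈ -4.0001)
F + G(-61, -92) = -50785/12696 - 92 = -1218817/12696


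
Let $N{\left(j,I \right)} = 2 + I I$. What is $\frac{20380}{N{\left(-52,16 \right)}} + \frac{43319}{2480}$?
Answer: $\frac{30859351}{319920} \approx 96.46$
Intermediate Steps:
$N{\left(j,I \right)} = 2 + I^{2}$
$\frac{20380}{N{\left(-52,16 \right)}} + \frac{43319}{2480} = \frac{20380}{2 + 16^{2}} + \frac{43319}{2480} = \frac{20380}{2 + 256} + 43319 \cdot \frac{1}{2480} = \frac{20380}{258} + \frac{43319}{2480} = 20380 \cdot \frac{1}{258} + \frac{43319}{2480} = \frac{10190}{129} + \frac{43319}{2480} = \frac{30859351}{319920}$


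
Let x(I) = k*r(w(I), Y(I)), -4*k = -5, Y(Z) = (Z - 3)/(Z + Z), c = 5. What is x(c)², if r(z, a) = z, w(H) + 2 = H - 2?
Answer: 25/16 ≈ 1.5625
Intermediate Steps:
Y(Z) = (-3 + Z)/(2*Z) (Y(Z) = (-3 + Z)/((2*Z)) = (-3 + Z)*(1/(2*Z)) = (-3 + Z)/(2*Z))
w(H) = -4 + H (w(H) = -2 + (H - 2) = -2 + (-2 + H) = -4 + H)
k = 5/4 (k = -¼*(-5) = 5/4 ≈ 1.2500)
x(I) = -5 + 5*I/4 (x(I) = 5*(-4 + I)/4 = -5 + 5*I/4)
x(c)² = (-5 + (5/4)*5)² = (-5 + 25/4)² = (5/4)² = 25/16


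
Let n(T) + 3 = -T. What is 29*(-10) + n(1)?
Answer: -294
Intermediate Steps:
n(T) = -3 - T
29*(-10) + n(1) = 29*(-10) + (-3 - 1*1) = -290 + (-3 - 1) = -290 - 4 = -294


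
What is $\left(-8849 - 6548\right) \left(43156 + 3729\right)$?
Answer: $-721888345$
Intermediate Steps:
$\left(-8849 - 6548\right) \left(43156 + 3729\right) = \left(-15397\right) 46885 = -721888345$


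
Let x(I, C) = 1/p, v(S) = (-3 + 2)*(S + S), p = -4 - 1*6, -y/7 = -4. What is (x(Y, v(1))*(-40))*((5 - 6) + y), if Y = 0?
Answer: 108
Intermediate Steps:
y = 28 (y = -7*(-4) = 28)
p = -10 (p = -4 - 6 = -10)
v(S) = -2*S
x(I, C) = -⅒ (x(I, C) = 1/(-10) = -⅒)
(x(Y, v(1))*(-40))*((5 - 6) + y) = (-⅒*(-40))*((5 - 6) + 28) = 4*(-1 + 28) = 4*27 = 108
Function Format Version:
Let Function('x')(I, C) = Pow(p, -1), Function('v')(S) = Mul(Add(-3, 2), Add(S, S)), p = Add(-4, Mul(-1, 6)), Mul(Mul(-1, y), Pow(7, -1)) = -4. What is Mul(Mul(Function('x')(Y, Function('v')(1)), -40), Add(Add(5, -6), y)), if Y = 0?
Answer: 108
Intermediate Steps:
y = 28 (y = Mul(-7, -4) = 28)
p = -10 (p = Add(-4, -6) = -10)
Function('v')(S) = Mul(-2, S) (Function('v')(S) = Mul(-1, Mul(2, S)) = Mul(-2, S))
Function('x')(I, C) = Rational(-1, 10) (Function('x')(I, C) = Pow(-10, -1) = Rational(-1, 10))
Mul(Mul(Function('x')(Y, Function('v')(1)), -40), Add(Add(5, -6), y)) = Mul(Mul(Rational(-1, 10), -40), Add(Add(5, -6), 28)) = Mul(4, Add(-1, 28)) = Mul(4, 27) = 108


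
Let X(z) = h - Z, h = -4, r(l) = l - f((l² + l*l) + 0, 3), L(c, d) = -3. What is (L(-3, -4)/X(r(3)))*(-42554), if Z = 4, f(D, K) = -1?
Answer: -63831/4 ≈ -15958.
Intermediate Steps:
r(l) = 1 + l (r(l) = l - 1*(-1) = l + 1 = 1 + l)
X(z) = -8 (X(z) = -4 - 1*4 = -4 - 4 = -8)
(L(-3, -4)/X(r(3)))*(-42554) = -3/(-8)*(-42554) = -3*(-⅛)*(-42554) = (3/8)*(-42554) = -63831/4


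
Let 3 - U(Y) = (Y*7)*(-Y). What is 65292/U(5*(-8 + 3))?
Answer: 32646/2189 ≈ 14.914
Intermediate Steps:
U(Y) = 3 + 7*Y² (U(Y) = 3 - Y*7*(-Y) = 3 - 7*Y*(-Y) = 3 - (-7)*Y² = 3 + 7*Y²)
65292/U(5*(-8 + 3)) = 65292/(3 + 7*(5*(-8 + 3))²) = 65292/(3 + 7*(5*(-5))²) = 65292/(3 + 7*(-25)²) = 65292/(3 + 7*625) = 65292/(3 + 4375) = 65292/4378 = 65292*(1/4378) = 32646/2189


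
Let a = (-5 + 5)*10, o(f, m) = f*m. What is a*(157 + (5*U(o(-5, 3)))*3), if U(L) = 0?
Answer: 0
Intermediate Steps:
a = 0 (a = 0*10 = 0)
a*(157 + (5*U(o(-5, 3)))*3) = 0*(157 + (5*0)*3) = 0*(157 + 0*3) = 0*(157 + 0) = 0*157 = 0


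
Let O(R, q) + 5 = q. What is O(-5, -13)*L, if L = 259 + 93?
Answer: -6336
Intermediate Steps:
O(R, q) = -5 + q
L = 352
O(-5, -13)*L = (-5 - 13)*352 = -18*352 = -6336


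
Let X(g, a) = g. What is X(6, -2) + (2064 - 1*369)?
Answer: 1701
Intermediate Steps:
X(6, -2) + (2064 - 1*369) = 6 + (2064 - 1*369) = 6 + (2064 - 369) = 6 + 1695 = 1701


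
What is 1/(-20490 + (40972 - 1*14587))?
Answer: 1/5895 ≈ 0.00016964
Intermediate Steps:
1/(-20490 + (40972 - 1*14587)) = 1/(-20490 + (40972 - 14587)) = 1/(-20490 + 26385) = 1/5895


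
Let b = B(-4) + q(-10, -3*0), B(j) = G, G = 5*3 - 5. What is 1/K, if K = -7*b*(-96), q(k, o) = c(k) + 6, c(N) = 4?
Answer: 1/13440 ≈ 7.4405e-5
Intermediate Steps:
G = 10 (G = 15 - 5 = 10)
B(j) = 10
q(k, o) = 10 (q(k, o) = 4 + 6 = 10)
b = 20 (b = 10 + 10 = 20)
K = 13440 (K = -7*20*(-96) = -140*(-96) = 13440)
1/K = 1/13440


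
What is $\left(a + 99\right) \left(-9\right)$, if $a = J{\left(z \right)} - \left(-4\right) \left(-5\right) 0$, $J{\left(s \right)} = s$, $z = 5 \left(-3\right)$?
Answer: $-756$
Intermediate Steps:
$z = -15$
$a = -15$ ($a = -15 - \left(-4\right) \left(-5\right) 0 = -15 - 20 \cdot 0 = -15 - 0 = -15 + 0 = -15$)
$\left(a + 99\right) \left(-9\right) = \left(-15 + 99\right) \left(-9\right) = 84 \left(-9\right) = -756$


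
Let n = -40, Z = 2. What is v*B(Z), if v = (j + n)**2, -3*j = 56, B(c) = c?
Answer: 61952/9 ≈ 6883.6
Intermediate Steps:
j = -56/3 (j = -1/3*56 = -56/3 ≈ -18.667)
v = 30976/9 (v = (-56/3 - 40)**2 = (-176/3)**2 = 30976/9 ≈ 3441.8)
v*B(Z) = (30976/9)*2 = 61952/9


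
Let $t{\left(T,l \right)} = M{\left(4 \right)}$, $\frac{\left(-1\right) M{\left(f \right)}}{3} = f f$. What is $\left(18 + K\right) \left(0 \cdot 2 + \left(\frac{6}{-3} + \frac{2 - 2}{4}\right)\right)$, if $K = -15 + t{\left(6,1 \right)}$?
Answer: $90$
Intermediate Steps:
$M{\left(f \right)} = - 3 f^{2}$ ($M{\left(f \right)} = - 3 f f = - 3 f^{2}$)
$t{\left(T,l \right)} = -48$ ($t{\left(T,l \right)} = - 3 \cdot 4^{2} = \left(-3\right) 16 = -48$)
$K = -63$ ($K = -15 - 48 = -63$)
$\left(18 + K\right) \left(0 \cdot 2 + \left(\frac{6}{-3} + \frac{2 - 2}{4}\right)\right) = \left(18 - 63\right) \left(0 \cdot 2 + \left(\frac{6}{-3} + \frac{2 - 2}{4}\right)\right) = - 45 \left(0 + \left(6 \left(- \frac{1}{3}\right) + 0 \cdot \frac{1}{4}\right)\right) = - 45 \left(0 + \left(-2 + 0\right)\right) = - 45 \left(0 - 2\right) = \left(-45\right) \left(-2\right) = 90$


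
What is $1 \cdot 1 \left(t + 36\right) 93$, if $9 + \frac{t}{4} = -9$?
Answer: $-3348$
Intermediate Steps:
$t = -72$ ($t = -36 + 4 \left(-9\right) = -36 - 36 = -72$)
$1 \cdot 1 \left(t + 36\right) 93 = 1 \cdot 1 \left(-72 + 36\right) 93 = 1 \left(-36\right) 93 = \left(-36\right) 93 = -3348$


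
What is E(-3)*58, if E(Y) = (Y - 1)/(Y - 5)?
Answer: 29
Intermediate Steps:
E(Y) = (-1 + Y)/(-5 + Y)
E(-3)*58 = ((-1 - 3)/(-5 - 3))*58 = (-4/(-8))*58 = -⅛*(-4)*58 = (½)*58 = 29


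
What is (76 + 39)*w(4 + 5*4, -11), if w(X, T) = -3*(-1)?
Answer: 345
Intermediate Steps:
w(X, T) = 3
(76 + 39)*w(4 + 5*4, -11) = (76 + 39)*3 = 115*3 = 345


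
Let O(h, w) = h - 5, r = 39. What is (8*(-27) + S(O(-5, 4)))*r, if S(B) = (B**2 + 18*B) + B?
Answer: -11934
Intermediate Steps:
O(h, w) = -5 + h
S(B) = B**2 + 19*B
(8*(-27) + S(O(-5, 4)))*r = (8*(-27) + (-5 - 5)*(19 + (-5 - 5)))*39 = (-216 - 10*(19 - 10))*39 = (-216 - 10*9)*39 = (-216 - 90)*39 = -306*39 = -11934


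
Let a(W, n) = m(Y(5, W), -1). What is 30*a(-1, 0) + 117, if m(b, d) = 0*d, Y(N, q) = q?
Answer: 117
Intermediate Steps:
m(b, d) = 0
a(W, n) = 0
30*a(-1, 0) + 117 = 30*0 + 117 = 0 + 117 = 117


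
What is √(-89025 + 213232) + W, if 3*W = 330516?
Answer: 110172 + √124207 ≈ 1.1052e+5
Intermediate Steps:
W = 110172 (W = (⅓)*330516 = 110172)
√(-89025 + 213232) + W = √(-89025 + 213232) + 110172 = √124207 + 110172 = 110172 + √124207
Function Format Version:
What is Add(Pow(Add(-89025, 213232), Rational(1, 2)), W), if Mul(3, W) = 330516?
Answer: Add(110172, Pow(124207, Rational(1, 2))) ≈ 1.1052e+5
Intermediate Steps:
W = 110172 (W = Mul(Rational(1, 3), 330516) = 110172)
Add(Pow(Add(-89025, 213232), Rational(1, 2)), W) = Add(Pow(Add(-89025, 213232), Rational(1, 2)), 110172) = Add(Pow(124207, Rational(1, 2)), 110172) = Add(110172, Pow(124207, Rational(1, 2)))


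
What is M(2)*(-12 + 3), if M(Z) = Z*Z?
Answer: -36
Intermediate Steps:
M(Z) = Z**2
M(2)*(-12 + 3) = 2**2*(-12 + 3) = 4*(-9) = -36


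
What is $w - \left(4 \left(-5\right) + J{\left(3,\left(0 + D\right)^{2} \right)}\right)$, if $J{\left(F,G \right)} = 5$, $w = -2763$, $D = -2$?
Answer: $-2748$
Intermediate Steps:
$w - \left(4 \left(-5\right) + J{\left(3,\left(0 + D\right)^{2} \right)}\right) = -2763 - \left(4 \left(-5\right) + 5\right) = -2763 - \left(-20 + 5\right) = -2763 - -15 = -2763 + 15 = -2748$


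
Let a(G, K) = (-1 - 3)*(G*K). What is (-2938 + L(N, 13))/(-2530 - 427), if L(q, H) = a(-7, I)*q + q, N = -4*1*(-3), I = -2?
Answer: 3598/2957 ≈ 1.2168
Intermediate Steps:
a(G, K) = -4*G*K
N = 12 (N = -4*(-3) = 12)
L(q, H) = -55*q (L(q, H) = (-4*(-7)*(-2))*q + q = -56*q + q = -55*q)
(-2938 + L(N, 13))/(-2530 - 427) = (-2938 - 55*12)/(-2530 - 427) = (-2938 - 660)/(-2957) = -3598*(-1/2957) = 3598/2957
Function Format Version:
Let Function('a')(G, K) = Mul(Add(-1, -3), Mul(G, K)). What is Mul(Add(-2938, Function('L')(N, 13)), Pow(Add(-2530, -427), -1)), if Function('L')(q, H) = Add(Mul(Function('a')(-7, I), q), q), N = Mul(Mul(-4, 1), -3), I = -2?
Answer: Rational(3598, 2957) ≈ 1.2168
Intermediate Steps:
Function('a')(G, K) = Mul(-4, G, K) (Function('a')(G, K) = Mul(-4, Mul(G, K)) = Mul(-4, G, K))
N = 12 (N = Mul(-4, -3) = 12)
Function('L')(q, H) = Mul(-55, q) (Function('L')(q, H) = Add(Mul(Mul(-4, -7, -2), q), q) = Add(Mul(-56, q), q) = Mul(-55, q))
Mul(Add(-2938, Function('L')(N, 13)), Pow(Add(-2530, -427), -1)) = Mul(Add(-2938, Mul(-55, 12)), Pow(Add(-2530, -427), -1)) = Mul(Add(-2938, -660), Pow(-2957, -1)) = Mul(-3598, Rational(-1, 2957)) = Rational(3598, 2957)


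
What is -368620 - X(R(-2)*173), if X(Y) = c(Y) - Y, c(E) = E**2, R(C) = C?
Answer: -488682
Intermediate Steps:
X(Y) = Y**2 - Y
-368620 - X(R(-2)*173) = -368620 - (-2*173)*(-1 - 2*173) = -368620 - (-346)*(-1 - 346) = -368620 - (-346)*(-347) = -368620 - 1*120062 = -368620 - 120062 = -488682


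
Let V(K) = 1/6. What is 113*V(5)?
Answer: 113/6 ≈ 18.833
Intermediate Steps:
V(K) = 1/6
113*V(5) = 113*(1/6) = 113/6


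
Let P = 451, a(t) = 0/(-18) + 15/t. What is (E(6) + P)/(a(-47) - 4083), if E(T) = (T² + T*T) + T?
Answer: -24863/191916 ≈ -0.12955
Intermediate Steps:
a(t) = 15/t (a(t) = 0*(-1/18) + 15/t = 0 + 15/t = 15/t)
E(T) = T + 2*T² (E(T) = (T² + T²) + T = 2*T² + T = T + 2*T²)
(E(6) + P)/(a(-47) - 4083) = (6*(1 + 2*6) + 451)/(15/(-47) - 4083) = (6*(1 + 12) + 451)/(15*(-1/47) - 4083) = (6*13 + 451)/(-15/47 - 4083) = (78 + 451)/(-191916/47) = 529*(-47/191916) = -24863/191916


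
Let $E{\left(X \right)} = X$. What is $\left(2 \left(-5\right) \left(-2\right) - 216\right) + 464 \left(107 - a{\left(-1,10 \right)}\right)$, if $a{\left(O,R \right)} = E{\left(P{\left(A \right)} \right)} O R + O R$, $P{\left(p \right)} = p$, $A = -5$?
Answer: $30892$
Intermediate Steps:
$a{\left(O,R \right)} = - 4 O R$ ($a{\left(O,R \right)} = - 5 O R + O R = - 4 O R$)
$\left(2 \left(-5\right) \left(-2\right) - 216\right) + 464 \left(107 - a{\left(-1,10 \right)}\right) = \left(2 \left(-5\right) \left(-2\right) - 216\right) + 464 \left(107 - \left(-4\right) \left(-1\right) 10\right) = \left(\left(-10\right) \left(-2\right) - 216\right) + 464 \left(107 - 40\right) = \left(20 - 216\right) + 464 \left(107 - 40\right) = -196 + 464 \cdot 67 = -196 + 31088 = 30892$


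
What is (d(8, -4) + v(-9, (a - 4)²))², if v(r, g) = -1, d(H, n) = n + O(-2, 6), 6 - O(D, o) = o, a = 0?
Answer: 25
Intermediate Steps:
O(D, o) = 6 - o
d(H, n) = n (d(H, n) = n + (6 - 1*6) = n + (6 - 6) = n + 0 = n)
(d(8, -4) + v(-9, (a - 4)²))² = (-4 - 1)² = (-5)² = 25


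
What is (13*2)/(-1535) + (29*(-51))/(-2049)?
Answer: 738997/1048405 ≈ 0.70488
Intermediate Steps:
(13*2)/(-1535) + (29*(-51))/(-2049) = 26*(-1/1535) - 1479*(-1/2049) = -26/1535 + 493/683 = 738997/1048405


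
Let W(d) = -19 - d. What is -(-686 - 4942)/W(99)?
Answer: -2814/59 ≈ -47.695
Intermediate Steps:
-(-686 - 4942)/W(99) = -(-686 - 4942)/(-19 - 1*99) = -(-5628)/(-19 - 99) = -(-5628)/(-118) = -(-5628)*(-1)/118 = -1*2814/59 = -2814/59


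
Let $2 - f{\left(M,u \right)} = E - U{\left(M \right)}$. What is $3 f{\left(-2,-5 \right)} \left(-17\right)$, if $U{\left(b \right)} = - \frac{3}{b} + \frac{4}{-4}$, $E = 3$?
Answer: $\frac{51}{2} \approx 25.5$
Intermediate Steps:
$U{\left(b \right)} = -1 - \frac{3}{b}$ ($U{\left(b \right)} = - \frac{3}{b} + 4 \left(- \frac{1}{4}\right) = - \frac{3}{b} - 1 = -1 - \frac{3}{b}$)
$f{\left(M,u \right)} = -1 + \frac{-3 - M}{M}$ ($f{\left(M,u \right)} = 2 - \left(3 - \frac{-3 - M}{M}\right) = -1 + \frac{-3 - M}{M}$)
$3 f{\left(-2,-5 \right)} \left(-17\right) = 3 \left(-2 - \frac{3}{-2}\right) \left(-17\right) = 3 \left(-2 - - \frac{3}{2}\right) \left(-17\right) = 3 \left(-2 + \frac{3}{2}\right) \left(-17\right) = 3 \left(- \frac{1}{2}\right) \left(-17\right) = \left(- \frac{3}{2}\right) \left(-17\right) = \frac{51}{2}$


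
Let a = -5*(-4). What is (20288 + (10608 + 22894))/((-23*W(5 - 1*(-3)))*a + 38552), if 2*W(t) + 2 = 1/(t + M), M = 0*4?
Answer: 215160/155933 ≈ 1.3798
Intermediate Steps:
a = 20
M = 0
W(t) = -1 + 1/(2*t) (W(t) = -1 + 1/(2*(t + 0)) = -1 + 1/(2*t))
(20288 + (10608 + 22894))/((-23*W(5 - 1*(-3)))*a + 38552) = (20288 + (10608 + 22894))/(-23*(1/2 - (5 - 1*(-3)))/(5 - 1*(-3))*20 + 38552) = (20288 + 33502)/(-23*(1/2 - (5 + 3))/(5 + 3)*20 + 38552) = 53790/(-23*(1/2 - 1*8)/8*20 + 38552) = 53790/(-23*(1/2 - 8)/8*20 + 38552) = 53790/(-23*(-15)/(8*2)*20 + 38552) = 53790/(-23*(-15/16)*20 + 38552) = 53790/((345/16)*20 + 38552) = 53790/(1725/4 + 38552) = 53790/(155933/4) = 53790*(4/155933) = 215160/155933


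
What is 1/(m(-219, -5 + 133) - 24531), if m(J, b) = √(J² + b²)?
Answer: -1443/35394448 - √64345/601705616 ≈ -4.1191e-5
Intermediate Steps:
1/(m(-219, -5 + 133) - 24531) = 1/(√((-219)² + (-5 + 133)²) - 24531) = 1/(√(47961 + 128²) - 24531) = 1/(√(47961 + 16384) - 24531) = 1/(√64345 - 24531) = 1/(-24531 + √64345)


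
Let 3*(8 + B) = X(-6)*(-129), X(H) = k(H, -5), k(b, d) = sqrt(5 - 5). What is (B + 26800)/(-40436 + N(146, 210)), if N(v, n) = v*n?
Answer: -3349/1222 ≈ -2.7406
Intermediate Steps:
k(b, d) = 0 (k(b, d) = sqrt(0) = 0)
X(H) = 0
N(v, n) = n*v
B = -8 (B = -8 + (0*(-129))/3 = -8 + (1/3)*0 = -8 + 0 = -8)
(B + 26800)/(-40436 + N(146, 210)) = (-8 + 26800)/(-40436 + 210*146) = 26792/(-40436 + 30660) = 26792/(-9776) = 26792*(-1/9776) = -3349/1222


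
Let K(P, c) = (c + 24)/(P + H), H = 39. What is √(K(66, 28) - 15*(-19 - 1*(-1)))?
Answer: √2982210/105 ≈ 16.447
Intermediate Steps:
K(P, c) = (24 + c)/(39 + P) (K(P, c) = (c + 24)/(P + 39) = (24 + c)/(39 + P))
√(K(66, 28) - 15*(-19 - 1*(-1))) = √((24 + 28)/(39 + 66) - 15*(-19 - 1*(-1))) = √(52/105 - 15*(-19 + 1)) = √((1/105)*52 - 15*(-18)) = √(52/105 + 270) = √(28402/105) = √2982210/105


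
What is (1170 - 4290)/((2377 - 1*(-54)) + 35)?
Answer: -520/411 ≈ -1.2652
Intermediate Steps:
(1170 - 4290)/((2377 - 1*(-54)) + 35) = -3120/((2377 + 54) + 35) = -3120/(2431 + 35) = -3120/2466 = -3120*1/2466 = -520/411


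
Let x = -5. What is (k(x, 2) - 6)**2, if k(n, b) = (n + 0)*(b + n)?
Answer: 81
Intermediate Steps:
k(n, b) = n*(b + n)
(k(x, 2) - 6)**2 = (-5*(2 - 5) - 6)**2 = (-5*(-3) - 6)**2 = (15 - 6)**2 = 9**2 = 81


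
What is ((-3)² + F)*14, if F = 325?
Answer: 4676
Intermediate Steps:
((-3)² + F)*14 = ((-3)² + 325)*14 = (9 + 325)*14 = 334*14 = 4676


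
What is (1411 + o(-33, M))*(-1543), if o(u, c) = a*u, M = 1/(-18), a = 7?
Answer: -1820740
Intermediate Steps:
M = -1/18 ≈ -0.055556
o(u, c) = 7*u
(1411 + o(-33, M))*(-1543) = (1411 + 7*(-33))*(-1543) = (1411 - 231)*(-1543) = 1180*(-1543) = -1820740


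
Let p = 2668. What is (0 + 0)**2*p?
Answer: 0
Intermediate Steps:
(0 + 0)**2*p = (0 + 0)**2*2668 = 0**2*2668 = 0*2668 = 0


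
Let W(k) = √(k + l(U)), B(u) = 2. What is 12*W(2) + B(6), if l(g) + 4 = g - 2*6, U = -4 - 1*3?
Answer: 2 + 12*I*√21 ≈ 2.0 + 54.991*I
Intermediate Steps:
U = -7 (U = -4 - 3 = -7)
l(g) = -16 + g (l(g) = -4 + (g - 2*6) = -4 + (g - 12) = -4 + (-12 + g) = -16 + g)
W(k) = √(-23 + k) (W(k) = √(k + (-16 - 7)) = √(k - 23) = √(-23 + k))
12*W(2) + B(6) = 12*√(-23 + 2) + 2 = 12*√(-21) + 2 = 12*(I*√21) + 2 = 12*I*√21 + 2 = 2 + 12*I*√21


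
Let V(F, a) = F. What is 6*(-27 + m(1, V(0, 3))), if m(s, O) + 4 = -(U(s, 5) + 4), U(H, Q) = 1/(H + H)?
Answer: -213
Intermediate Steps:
U(H, Q) = 1/(2*H)
m(s, O) = -8 - 1/(2*s) (m(s, O) = -4 - (1/(2*s) + 4) = -4 - (4 + 1/(2*s)) = -4 + (-4 - 1/(2*s)) = -8 - 1/(2*s))
6*(-27 + m(1, V(0, 3))) = 6*(-27 + (-8 - 1/2/1)) = 6*(-27 + (-8 - 1/2*1)) = 6*(-27 + (-8 - 1/2)) = 6*(-27 - 17/2) = 6*(-71/2) = -213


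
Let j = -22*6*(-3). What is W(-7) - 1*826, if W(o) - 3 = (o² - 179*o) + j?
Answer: 875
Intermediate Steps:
j = 396 (j = -132*(-3) = 396)
W(o) = 399 + o² - 179*o (W(o) = 3 + ((o² - 179*o) + 396) = 3 + (396 + o² - 179*o) = 399 + o² - 179*o)
W(-7) - 1*826 = (399 + (-7)² - 179*(-7)) - 1*826 = (399 + 49 + 1253) - 826 = 1701 - 826 = 875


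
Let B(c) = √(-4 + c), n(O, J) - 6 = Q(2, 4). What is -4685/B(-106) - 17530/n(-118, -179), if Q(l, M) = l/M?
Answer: -35060/13 + 937*I*√110/22 ≈ -2696.9 + 446.7*I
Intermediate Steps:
n(O, J) = 13/2 (n(O, J) = 6 + 2/4 = 6 + 2*(¼) = 6 + ½ = 13/2)
-4685/B(-106) - 17530/n(-118, -179) = -4685/√(-4 - 106) - 17530/13/2 = -4685*(-I*√110/110) - 17530*2/13 = -4685*(-I*√110/110) - 35060/13 = -(-937)*I*√110/22 - 35060/13 = 937*I*√110/22 - 35060/13 = -35060/13 + 937*I*√110/22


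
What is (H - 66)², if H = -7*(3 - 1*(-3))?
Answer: 11664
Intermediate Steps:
H = -42 (H = -7*(3 + 3) = -7*6 = -42)
(H - 66)² = (-42 - 66)² = (-108)² = 11664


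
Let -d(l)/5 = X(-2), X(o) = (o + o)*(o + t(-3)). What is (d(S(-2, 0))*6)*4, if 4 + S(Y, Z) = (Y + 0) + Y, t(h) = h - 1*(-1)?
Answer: -1920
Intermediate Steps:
t(h) = 1 + h (t(h) = h + 1 = 1 + h)
X(o) = 2*o*(-2 + o) (X(o) = (o + o)*(o + (1 - 3)) = (2*o)*(o - 2) = (2*o)*(-2 + o) = 2*o*(-2 + o))
S(Y, Z) = -4 + 2*Y (S(Y, Z) = -4 + ((Y + 0) + Y) = -4 + (Y + Y) = -4 + 2*Y)
d(l) = -80 (d(l) = -10*(-2)*(-2 - 2) = -10*(-2)*(-4) = -5*16 = -80)
(d(S(-2, 0))*6)*4 = -80*6*4 = -480*4 = -1920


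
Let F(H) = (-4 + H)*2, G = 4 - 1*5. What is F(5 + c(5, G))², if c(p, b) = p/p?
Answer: 16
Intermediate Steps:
G = -1 (G = 4 - 5 = -1)
c(p, b) = 1
F(H) = -8 + 2*H
F(5 + c(5, G))² = (-8 + 2*(5 + 1))² = (-8 + 2*6)² = (-8 + 12)² = 4² = 16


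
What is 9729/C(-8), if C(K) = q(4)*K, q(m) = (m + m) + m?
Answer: -3243/32 ≈ -101.34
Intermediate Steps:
q(m) = 3*m (q(m) = 2*m + m = 3*m)
C(K) = 12*K (C(K) = (3*4)*K = 12*K)
9729/C(-8) = 9729/((12*(-8))) = 9729/(-96) = 9729*(-1/96) = -3243/32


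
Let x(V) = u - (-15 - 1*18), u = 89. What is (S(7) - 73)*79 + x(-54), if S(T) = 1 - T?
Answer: -6119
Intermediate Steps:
x(V) = 122 (x(V) = 89 - (-15 - 1*18) = 89 - (-15 - 18) = 89 - 1*(-33) = 89 + 33 = 122)
(S(7) - 73)*79 + x(-54) = ((1 - 1*7) - 73)*79 + 122 = ((1 - 7) - 73)*79 + 122 = (-6 - 73)*79 + 122 = -79*79 + 122 = -6241 + 122 = -6119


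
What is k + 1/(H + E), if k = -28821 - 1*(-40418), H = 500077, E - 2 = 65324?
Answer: 6556978592/565403 ≈ 11597.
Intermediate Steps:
E = 65326 (E = 2 + 65324 = 65326)
k = 11597 (k = -28821 + 40418 = 11597)
k + 1/(H + E) = 11597 + 1/(500077 + 65326) = 11597 + 1/565403 = 6556978592/565403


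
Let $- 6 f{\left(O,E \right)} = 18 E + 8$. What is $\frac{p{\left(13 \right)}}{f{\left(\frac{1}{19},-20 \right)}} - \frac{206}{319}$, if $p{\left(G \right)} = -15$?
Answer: $- \frac{4601}{5104} \approx -0.90145$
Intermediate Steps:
$f{\left(O,E \right)} = - \frac{4}{3} - 3 E$ ($f{\left(O,E \right)} = - \frac{18 E + 8}{6} = - \frac{8 + 18 E}{6} = - \frac{4}{3} - 3 E$)
$\frac{p{\left(13 \right)}}{f{\left(\frac{1}{19},-20 \right)}} - \frac{206}{319} = - \frac{15}{- \frac{4}{3} - -60} - \frac{206}{319} = - \frac{15}{- \frac{4}{3} + 60} - \frac{206}{319} = - \frac{15}{\frac{176}{3}} - \frac{206}{319} = \left(-15\right) \frac{3}{176} - \frac{206}{319} = - \frac{45}{176} - \frac{206}{319} = - \frac{4601}{5104}$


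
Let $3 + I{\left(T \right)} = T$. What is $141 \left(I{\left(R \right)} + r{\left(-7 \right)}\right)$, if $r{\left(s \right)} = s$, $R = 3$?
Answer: $-987$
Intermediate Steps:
$I{\left(T \right)} = -3 + T$
$141 \left(I{\left(R \right)} + r{\left(-7 \right)}\right) = 141 \left(\left(-3 + 3\right) - 7\right) = 141 \left(0 - 7\right) = 141 \left(-7\right) = -987$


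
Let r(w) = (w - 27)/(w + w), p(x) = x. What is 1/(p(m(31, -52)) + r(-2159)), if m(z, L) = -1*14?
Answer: -2159/29133 ≈ -0.074108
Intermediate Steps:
m(z, L) = -14
r(w) = (-27 + w)/(2*w) (r(w) = (-27 + w)/((2*w)) = (-27 + w)*(1/(2*w)) = (-27 + w)/(2*w))
1/(p(m(31, -52)) + r(-2159)) = 1/(-14 + (1/2)*(-27 - 2159)/(-2159)) = 1/(-14 + (1/2)*(-1/2159)*(-2186)) = 1/(-14 + 1093/2159) = 1/(-29133/2159) = -2159/29133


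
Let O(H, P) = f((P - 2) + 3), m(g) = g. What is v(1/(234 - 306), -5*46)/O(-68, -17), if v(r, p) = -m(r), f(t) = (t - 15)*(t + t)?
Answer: 1/71424 ≈ 1.4001e-5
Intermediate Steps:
f(t) = 2*t*(-15 + t) (f(t) = (-15 + t)*(2*t) = 2*t*(-15 + t))
O(H, P) = 2*(1 + P)*(-14 + P) (O(H, P) = 2*((P - 2) + 3)*(-15 + ((P - 2) + 3)) = 2*((-2 + P) + 3)*(-15 + ((-2 + P) + 3)) = 2*(1 + P)*(-15 + (1 + P)) = 2*(1 + P)*(-14 + P))
v(r, p) = -r
v(1/(234 - 306), -5*46)/O(-68, -17) = (-1/(234 - 306))/((2*(1 - 17)*(-14 - 17))) = (-1/(-72))/((2*(-16)*(-31))) = -1*(-1/72)/992 = (1/72)*(1/992) = 1/71424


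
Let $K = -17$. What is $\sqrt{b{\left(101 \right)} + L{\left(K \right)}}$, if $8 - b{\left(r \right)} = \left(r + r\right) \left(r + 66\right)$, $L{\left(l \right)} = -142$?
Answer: $2 i \sqrt{8467} \approx 184.03 i$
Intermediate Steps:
$b{\left(r \right)} = 8 - 2 r \left(66 + r\right)$ ($b{\left(r \right)} = 8 - \left(r + r\right) \left(r + 66\right) = 8 - 2 r \left(66 + r\right)$)
$\sqrt{b{\left(101 \right)} + L{\left(K \right)}} = \sqrt{\left(8 - 13332 - 2 \cdot 101^{2}\right) - 142} = \sqrt{\left(8 - 13332 - 20402\right) - 142} = \sqrt{-33726 - 142} = \sqrt{-33868} = 2 i \sqrt{8467}$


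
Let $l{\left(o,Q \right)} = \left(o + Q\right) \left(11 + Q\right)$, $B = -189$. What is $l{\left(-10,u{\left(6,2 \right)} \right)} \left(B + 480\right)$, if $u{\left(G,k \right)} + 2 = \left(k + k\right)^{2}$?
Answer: $29100$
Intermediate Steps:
$u{\left(G,k \right)} = -2 + 4 k^{2}$ ($u{\left(G,k \right)} = -2 + \left(k + k\right)^{2} = -2 + \left(2 k\right)^{2} = -2 + 4 k^{2}$)
$l{\left(o,Q \right)} = \left(11 + Q\right) \left(Q + o\right)$ ($l{\left(o,Q \right)} = \left(Q + o\right) \left(11 + Q\right) = \left(11 + Q\right) \left(Q + o\right)$)
$l{\left(-10,u{\left(6,2 \right)} \right)} \left(B + 480\right) = \left(\left(-2 + 4 \cdot 2^{2}\right)^{2} + 11 \left(-2 + 4 \cdot 2^{2}\right) + 11 \left(-10\right) + \left(-2 + 4 \cdot 2^{2}\right) \left(-10\right)\right) \left(-189 + 480\right) = \left(\left(-2 + 4 \cdot 4\right)^{2} + 11 \left(-2 + 4 \cdot 4\right) - 110 + \left(-2 + 4 \cdot 4\right) \left(-10\right)\right) 291 = \left(\left(-2 + 16\right)^{2} + 11 \left(-2 + 16\right) - 110 + \left(-2 + 16\right) \left(-10\right)\right) 291 = \left(14^{2} + 11 \cdot 14 - 110 + 14 \left(-10\right)\right) 291 = \left(196 + 154 - 110 - 140\right) 291 = 100 \cdot 291 = 29100$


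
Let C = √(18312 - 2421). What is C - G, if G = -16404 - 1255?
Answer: 17659 + √15891 ≈ 17785.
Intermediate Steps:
G = -17659
C = √15891 ≈ 126.06
C - G = √15891 - 1*(-17659) = √15891 + 17659 = 17659 + √15891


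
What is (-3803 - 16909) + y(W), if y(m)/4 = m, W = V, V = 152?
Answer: -20104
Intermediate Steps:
W = 152
y(m) = 4*m
(-3803 - 16909) + y(W) = (-3803 - 16909) + 4*152 = -20712 + 608 = -20104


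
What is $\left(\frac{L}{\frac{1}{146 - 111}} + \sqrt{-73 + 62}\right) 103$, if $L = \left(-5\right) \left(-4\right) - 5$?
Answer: $54075 + 103 i \sqrt{11} \approx 54075.0 + 341.61 i$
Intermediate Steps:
$L = 15$ ($L = 20 - 5 = 15$)
$\left(\frac{L}{\frac{1}{146 - 111}} + \sqrt{-73 + 62}\right) 103 = \left(\frac{15}{\frac{1}{146 - 111}} + \sqrt{-73 + 62}\right) 103 = \left(\frac{15}{\frac{1}{35}} + \sqrt{-11}\right) 103 = \left(15 \frac{1}{\frac{1}{35}} + i \sqrt{11}\right) 103 = \left(15 \cdot 35 + i \sqrt{11}\right) 103 = \left(525 + i \sqrt{11}\right) 103 = 54075 + 103 i \sqrt{11}$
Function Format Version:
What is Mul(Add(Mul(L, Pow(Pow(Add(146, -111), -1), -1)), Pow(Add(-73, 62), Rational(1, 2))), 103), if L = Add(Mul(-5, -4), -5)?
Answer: Add(54075, Mul(103, I, Pow(11, Rational(1, 2)))) ≈ Add(54075., Mul(341.61, I))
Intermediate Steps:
L = 15 (L = Add(20, -5) = 15)
Mul(Add(Mul(L, Pow(Pow(Add(146, -111), -1), -1)), Pow(Add(-73, 62), Rational(1, 2))), 103) = Mul(Add(Mul(15, Pow(Pow(Add(146, -111), -1), -1)), Pow(Add(-73, 62), Rational(1, 2))), 103) = Mul(Add(Mul(15, Pow(Pow(35, -1), -1)), Pow(-11, Rational(1, 2))), 103) = Mul(Add(Mul(15, Pow(Rational(1, 35), -1)), Mul(I, Pow(11, Rational(1, 2)))), 103) = Mul(Add(Mul(15, 35), Mul(I, Pow(11, Rational(1, 2)))), 103) = Mul(Add(525, Mul(I, Pow(11, Rational(1, 2)))), 103) = Add(54075, Mul(103, I, Pow(11, Rational(1, 2))))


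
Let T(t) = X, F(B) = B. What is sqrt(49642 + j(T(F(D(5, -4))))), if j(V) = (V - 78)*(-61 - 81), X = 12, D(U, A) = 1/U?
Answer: sqrt(59014) ≈ 242.93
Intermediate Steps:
T(t) = 12
j(V) = 11076 - 142*V (j(V) = (-78 + V)*(-142) = 11076 - 142*V)
sqrt(49642 + j(T(F(D(5, -4))))) = sqrt(49642 + (11076 - 142*12)) = sqrt(49642 + (11076 - 1704)) = sqrt(49642 + 9372) = sqrt(59014)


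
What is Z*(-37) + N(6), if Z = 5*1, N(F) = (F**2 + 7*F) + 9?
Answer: -98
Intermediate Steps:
N(F) = 9 + F**2 + 7*F
Z = 5
Z*(-37) + N(6) = 5*(-37) + (9 + 6**2 + 7*6) = -185 + (9 + 36 + 42) = -185 + 87 = -98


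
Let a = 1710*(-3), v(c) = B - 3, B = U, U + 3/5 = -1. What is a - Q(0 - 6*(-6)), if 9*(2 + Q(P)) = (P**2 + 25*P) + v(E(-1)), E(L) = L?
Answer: -241717/45 ≈ -5371.5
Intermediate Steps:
U = -8/5 (U = -3/5 - 1 = -8/5 ≈ -1.6000)
B = -8/5 ≈ -1.6000
v(c) = -23/5 (v(c) = -8/5 - 3 = -23/5)
a = -5130
Q(P) = -113/45 + P**2/9 + 25*P/9 (Q(P) = -2 + ((P**2 + 25*P) - 23/5)/9 = -2 + (-23/5 + P**2 + 25*P)/9 = -2 + (-23/45 + P**2/9 + 25*P/9) = -113/45 + P**2/9 + 25*P/9)
a - Q(0 - 6*(-6)) = -5130 - (-113/45 + (0 - 6*(-6))**2/9 + 25*(0 - 6*(-6))/9) = -5130 - (-113/45 + (0 + 36)**2/9 + 25*(0 + 36)/9) = -5130 - (-113/45 + (1/9)*36**2 + (25/9)*36) = -5130 - (-113/45 + (1/9)*1296 + 100) = -5130 - (-113/45 + 144 + 100) = -5130 - 1*10867/45 = -5130 - 10867/45 = -241717/45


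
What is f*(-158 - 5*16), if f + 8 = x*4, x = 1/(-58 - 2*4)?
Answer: 63308/33 ≈ 1918.4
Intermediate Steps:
x = -1/66 (x = 1/(-58 - 8) = 1/(-66) = -1/66 ≈ -0.015152)
f = -266/33 (f = -8 - 1/66*4 = -8 - 2/33 = -266/33 ≈ -8.0606)
f*(-158 - 5*16) = -266*(-158 - 5*16)/33 = -266*(-158 - 80)/33 = -266/33*(-238) = 63308/33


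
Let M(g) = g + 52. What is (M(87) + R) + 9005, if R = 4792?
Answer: 13936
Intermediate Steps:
M(g) = 52 + g
(M(87) + R) + 9005 = ((52 + 87) + 4792) + 9005 = (139 + 4792) + 9005 = 4931 + 9005 = 13936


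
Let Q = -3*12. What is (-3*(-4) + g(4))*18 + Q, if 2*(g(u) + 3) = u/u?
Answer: 135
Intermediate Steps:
g(u) = -5/2 (g(u) = -3 + (u/u)/2 = -3 + (½)*1 = -3 + ½ = -5/2)
Q = -36
(-3*(-4) + g(4))*18 + Q = (-3*(-4) - 5/2)*18 - 36 = (12 - 5/2)*18 - 36 = (19/2)*18 - 36 = 171 - 36 = 135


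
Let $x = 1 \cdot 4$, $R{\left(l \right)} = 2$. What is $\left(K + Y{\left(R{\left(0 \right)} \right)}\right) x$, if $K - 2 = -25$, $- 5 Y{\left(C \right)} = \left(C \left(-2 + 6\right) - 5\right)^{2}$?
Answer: $- \frac{496}{5} \approx -99.2$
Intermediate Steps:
$Y{\left(C \right)} = - \frac{\left(-5 + 4 C\right)^{2}}{5}$ ($Y{\left(C \right)} = - \frac{\left(C \left(-2 + 6\right) - 5\right)^{2}}{5} = - \frac{\left(C 4 - 5\right)^{2}}{5} = - \frac{\left(4 C - 5\right)^{2}}{5} = - \frac{\left(-5 + 4 C\right)^{2}}{5}$)
$K = -23$ ($K = 2 - 25 = -23$)
$x = 4$
$\left(K + Y{\left(R{\left(0 \right)} \right)}\right) x = \left(-23 - \frac{\left(-5 + 4 \cdot 2\right)^{2}}{5}\right) 4 = \left(-23 - \frac{\left(-5 + 8\right)^{2}}{5}\right) 4 = \left(-23 - \frac{3^{2}}{5}\right) 4 = \left(-23 - \frac{9}{5}\right) 4 = \left(- \frac{124}{5}\right) 4 = - \frac{496}{5}$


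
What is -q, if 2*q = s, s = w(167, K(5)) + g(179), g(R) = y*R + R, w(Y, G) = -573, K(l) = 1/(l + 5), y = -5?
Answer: 1289/2 ≈ 644.50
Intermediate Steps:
K(l) = 1/(5 + l)
g(R) = -4*R (g(R) = -5*R + R = -4*R)
s = -1289 (s = -573 - 4*179 = -573 - 716 = -1289)
q = -1289/2 (q = (1/2)*(-1289) = -1289/2 ≈ -644.50)
-q = -1*(-1289/2) = 1289/2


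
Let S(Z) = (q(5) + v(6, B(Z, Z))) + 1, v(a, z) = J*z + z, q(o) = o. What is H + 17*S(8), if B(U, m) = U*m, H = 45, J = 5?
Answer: 6675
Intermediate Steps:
v(a, z) = 6*z (v(a, z) = 5*z + z = 6*z)
S(Z) = 6 + 6*Z² (S(Z) = (5 + 6*(Z*Z)) + 1 = (5 + 6*Z²) + 1 = 6 + 6*Z²)
H + 17*S(8) = 45 + 17*(6 + 6*8²) = 45 + 17*(6 + 6*64) = 45 + 17*(6 + 384) = 45 + 17*390 = 45 + 6630 = 6675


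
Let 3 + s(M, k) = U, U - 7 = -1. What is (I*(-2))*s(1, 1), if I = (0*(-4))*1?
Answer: 0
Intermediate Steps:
U = 6 (U = 7 - 1 = 6)
s(M, k) = 3 (s(M, k) = -3 + 6 = 3)
I = 0 (I = 0*1 = 0)
(I*(-2))*s(1, 1) = (0*(-2))*3 = 0*3 = 0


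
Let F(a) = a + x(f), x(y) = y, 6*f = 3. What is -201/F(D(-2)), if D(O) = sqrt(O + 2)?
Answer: -402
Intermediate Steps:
f = 1/2 (f = (1/6)*3 = 1/2 ≈ 0.50000)
D(O) = sqrt(2 + O)
F(a) = 1/2 + a (F(a) = a + 1/2 = 1/2 + a)
-201/F(D(-2)) = -201/(1/2 + sqrt(2 - 2)) = -201/(1/2 + sqrt(0)) = -201/(1/2 + 0) = -201/1/2 = -201*2 = -402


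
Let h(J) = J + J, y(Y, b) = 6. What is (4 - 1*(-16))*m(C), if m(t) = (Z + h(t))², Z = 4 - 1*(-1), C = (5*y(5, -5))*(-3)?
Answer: 612500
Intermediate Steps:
C = -90 (C = (5*6)*(-3) = 30*(-3) = -90)
h(J) = 2*J
Z = 5 (Z = 4 + 1 = 5)
m(t) = (5 + 2*t)²
(4 - 1*(-16))*m(C) = (4 - 1*(-16))*(5 + 2*(-90))² = (4 + 16)*(5 - 180)² = 20*(-175)² = 20*30625 = 612500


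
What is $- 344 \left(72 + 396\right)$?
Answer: $-160992$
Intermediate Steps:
$- 344 \left(72 + 396\right) = \left(-344\right) 468 = -160992$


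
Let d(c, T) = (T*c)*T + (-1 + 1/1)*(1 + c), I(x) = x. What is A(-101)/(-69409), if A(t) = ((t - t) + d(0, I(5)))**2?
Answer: 0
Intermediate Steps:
d(c, T) = c*T**2 (d(c, T) = c*T**2 + (-1 + 1)*(1 + c) = c*T**2 + 0*(1 + c) = c*T**2 + 0 = c*T**2)
A(t) = 0 (A(t) = ((t - t) + 0*5**2)**2 = (0 + 0*25)**2 = (0 + 0)**2 = 0**2 = 0)
A(-101)/(-69409) = 0/(-69409) = 0*(-1/69409) = 0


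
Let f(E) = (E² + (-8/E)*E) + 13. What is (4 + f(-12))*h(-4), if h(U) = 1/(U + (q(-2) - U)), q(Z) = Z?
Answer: -153/2 ≈ -76.500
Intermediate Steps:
f(E) = 5 + E² (f(E) = (E² - 8) + 13 = (-8 + E²) + 13 = 5 + E²)
h(U) = -½ (h(U) = 1/(U + (-2 - U)) = 1/(-2) = -½)
(4 + f(-12))*h(-4) = (4 + (5 + (-12)²))*(-½) = (4 + (5 + 144))*(-½) = (4 + 149)*(-½) = 153*(-½) = -153/2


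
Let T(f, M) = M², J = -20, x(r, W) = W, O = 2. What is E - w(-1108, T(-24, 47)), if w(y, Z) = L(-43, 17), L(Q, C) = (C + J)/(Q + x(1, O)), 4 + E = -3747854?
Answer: -153662181/41 ≈ -3.7479e+6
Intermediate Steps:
E = -3747858 (E = -4 - 3747854 = -3747858)
L(Q, C) = (-20 + C)/(2 + Q) (L(Q, C) = (C - 20)/(Q + 2) = (-20 + C)/(2 + Q))
w(y, Z) = 3/41 (w(y, Z) = (-20 + 17)/(2 - 43) = -3/(-41) = -1/41*(-3) = 3/41)
E - w(-1108, T(-24, 47)) = -3747858 - 1*3/41 = -3747858 - 3/41 = -153662181/41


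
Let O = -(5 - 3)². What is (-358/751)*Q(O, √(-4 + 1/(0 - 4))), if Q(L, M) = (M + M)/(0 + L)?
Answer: 179*I*√17/1502 ≈ 0.49137*I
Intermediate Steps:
O = -4 (O = -1*2² = -1*4 = -4)
Q(L, M) = 2*M/L (Q(L, M) = (2*M)/L = 2*M/L)
(-358/751)*Q(O, √(-4 + 1/(0 - 4))) = (-358/751)*(2*√(-4 + 1/(0 - 4))/(-4)) = (-358*1/751)*(2*√(-4 + 1/(-4))*(-¼)) = -716*√(-4 - ¼)*(-1)/(751*4) = -716*√(-17/4)*(-1)/(751*4) = -716*I*√17/2*(-1)/(751*4) = -(-179)*I*√17/1502 = 179*I*√17/1502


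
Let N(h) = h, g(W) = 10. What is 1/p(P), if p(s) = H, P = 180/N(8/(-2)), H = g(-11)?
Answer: ⅒ ≈ 0.10000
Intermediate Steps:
H = 10
P = -45 (P = 180/((8/(-2))) = 180/((8*(-½))) = 180/(-4) = 180*(-¼) = -45)
p(s) = 10
1/p(P) = 1/10 = ⅒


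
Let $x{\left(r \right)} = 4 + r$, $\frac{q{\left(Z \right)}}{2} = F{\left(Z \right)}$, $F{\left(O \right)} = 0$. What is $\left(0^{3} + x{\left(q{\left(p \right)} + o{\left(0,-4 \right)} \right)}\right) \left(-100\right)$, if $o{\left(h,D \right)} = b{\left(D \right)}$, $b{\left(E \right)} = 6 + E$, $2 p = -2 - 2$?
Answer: $-600$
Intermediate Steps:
$p = -2$ ($p = \frac{-2 - 2}{2} = \frac{1}{2} \left(-4\right) = -2$)
$q{\left(Z \right)} = 0$ ($q{\left(Z \right)} = 2 \cdot 0 = 0$)
$o{\left(h,D \right)} = 6 + D$
$\left(0^{3} + x{\left(q{\left(p \right)} + o{\left(0,-4 \right)} \right)}\right) \left(-100\right) = \left(0^{3} + \left(4 + \left(0 + \left(6 - 4\right)\right)\right)\right) \left(-100\right) = \left(0 + \left(4 + \left(0 + 2\right)\right)\right) \left(-100\right) = \left(0 + \left(4 + 2\right)\right) \left(-100\right) = \left(0 + 6\right) \left(-100\right) = 6 \left(-100\right) = -600$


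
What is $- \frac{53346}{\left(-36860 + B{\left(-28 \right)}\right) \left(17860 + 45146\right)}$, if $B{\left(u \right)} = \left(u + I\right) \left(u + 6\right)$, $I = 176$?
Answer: $\frac{8891}{421258116} \approx 2.1106 \cdot 10^{-5}$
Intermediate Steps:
$B{\left(u \right)} = \left(6 + u\right) \left(176 + u\right)$ ($B{\left(u \right)} = \left(u + 176\right) \left(u + 6\right) = \left(176 + u\right) \left(6 + u\right) = \left(6 + u\right) \left(176 + u\right)$)
$- \frac{53346}{\left(-36860 + B{\left(-28 \right)}\right) \left(17860 + 45146\right)} = - \frac{53346}{\left(-36860 + \left(1056 + \left(-28\right)^{2} + 182 \left(-28\right)\right)\right) \left(17860 + 45146\right)} = - \frac{53346}{\left(-36860 + \left(1056 + 784 - 5096\right)\right) 63006} = - \frac{53346}{\left(-36860 - 3256\right) 63006} = - \frac{53346}{\left(-40116\right) 63006} = - \frac{53346}{-2527548696} = \left(-53346\right) \left(- \frac{1}{2527548696}\right) = \frac{8891}{421258116}$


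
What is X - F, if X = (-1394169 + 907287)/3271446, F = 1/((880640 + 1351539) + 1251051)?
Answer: -94218070017/633066602810 ≈ -0.14883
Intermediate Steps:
F = 1/3483230 (F = 1/(2232179 + 1251051) = 1/3483230 ≈ 2.8709e-7)
X = -27049/181747 (X = -486882*1/3271446 = -27049/181747 ≈ -0.14883)
X - F = -27049/181747 - 1*1/3483230 = -27049/181747 - 1/3483230 = -94218070017/633066602810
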